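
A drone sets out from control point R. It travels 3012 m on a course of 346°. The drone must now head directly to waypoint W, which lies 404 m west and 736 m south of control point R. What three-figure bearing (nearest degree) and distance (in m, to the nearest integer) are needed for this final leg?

Leg 1 (346°, 3012 m): east 3012 sin 346° = -728.67, north 3012 cos 346° = 2922.53
Current position: (-728.67, 2922.53). Target: (-404, -736). Remaining: Δeast = 324.67, Δnorth = -3658.53.
Bearing = atan2(324.67, -3658.53) mod 360° = 174.93°; distance = √((324.67)² + (-3658.53)²) = 3672.909 m.

175°, 3673 m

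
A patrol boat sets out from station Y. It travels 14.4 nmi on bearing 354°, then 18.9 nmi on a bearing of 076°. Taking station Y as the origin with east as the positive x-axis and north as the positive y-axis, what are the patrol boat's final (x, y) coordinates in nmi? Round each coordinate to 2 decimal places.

Leg 1 (354°, 14.4 nmi): east 14.4 sin 354° = -1.51, north 14.4 cos 354° = 14.32
Leg 2 (076°, 18.9 nmi): east 18.9 sin 76° = 18.34, north 18.9 cos 76° = 4.57
Summing: 16.83 nmi east, 18.89 nmi north → (16.83, 18.89).

(16.83, 18.89)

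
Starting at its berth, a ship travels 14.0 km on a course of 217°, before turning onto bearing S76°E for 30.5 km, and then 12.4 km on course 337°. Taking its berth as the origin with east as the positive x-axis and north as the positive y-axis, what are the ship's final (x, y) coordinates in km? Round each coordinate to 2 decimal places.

(16.32, -7.15)

Leg 1 (217°, 14.0 km): east 14.0 sin 217° = -8.43, north 14.0 cos 217° = -11.18
Leg 2 (S76°E, 30.5 km): east 30.5 sin 104° = 29.59, north 30.5 cos 104° = -7.38
Leg 3 (337°, 12.4 km): east 12.4 sin 337° = -4.85, north 12.4 cos 337° = 11.41
Summing: 16.32 km east, -7.15 km north → (16.32, -7.15).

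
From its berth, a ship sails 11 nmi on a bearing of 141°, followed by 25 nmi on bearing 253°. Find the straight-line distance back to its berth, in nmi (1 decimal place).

23.2 nmi

Leg 1 (141°, 11 nmi): east 11 sin 141° = 6.92, north 11 cos 141° = -8.55
Leg 2 (253°, 25 nmi): east 25 sin 253° = -23.91, north 25 cos 253° = -7.31
Net: -16.99 east, -15.86 north. Distance = √((-16.99)² + (-15.86)²) = 23.237 nmi.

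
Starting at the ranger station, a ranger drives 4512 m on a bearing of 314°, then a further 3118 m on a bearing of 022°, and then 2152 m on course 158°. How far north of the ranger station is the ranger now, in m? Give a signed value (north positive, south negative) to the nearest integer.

Leg 1 (314°, 4512 m): east 4512 sin 314° = -3245.66, north 4512 cos 314° = 3134.30
Leg 2 (022°, 3118 m): east 3118 sin 22° = 1168.02, north 3118 cos 22° = 2890.96
Leg 3 (158°, 2152 m): east 2152 sin 158° = 806.15, north 2152 cos 158° = -1995.30
Net north component: 4029.96 m.

4030 m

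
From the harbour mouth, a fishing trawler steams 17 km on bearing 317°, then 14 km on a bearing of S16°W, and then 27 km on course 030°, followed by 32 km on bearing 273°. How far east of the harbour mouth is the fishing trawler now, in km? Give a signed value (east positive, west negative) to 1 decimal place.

-33.9 km

Leg 1 (317°, 17 km): east 17 sin 317° = -11.59, north 17 cos 317° = 12.43
Leg 2 (S16°W, 14 km): east 14 sin 196° = -3.86, north 14 cos 196° = -13.46
Leg 3 (030°, 27 km): east 27 sin 30° = 13.50, north 27 cos 30° = 23.38
Leg 4 (273°, 32 km): east 32 sin 273° = -31.96, north 32 cos 273° = 1.67
Net east component: -33.91 km.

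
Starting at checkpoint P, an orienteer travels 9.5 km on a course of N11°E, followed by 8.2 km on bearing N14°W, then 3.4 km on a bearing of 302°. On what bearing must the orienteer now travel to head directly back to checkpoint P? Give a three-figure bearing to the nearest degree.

Leg 1 (N11°E, 9.5 km): east 9.5 sin 11° = 1.81, north 9.5 cos 11° = 9.33
Leg 2 (N14°W, 8.2 km): east 8.2 sin 346° = -1.98, north 8.2 cos 346° = 7.96
Leg 3 (302°, 3.4 km): east 3.4 sin 302° = -2.88, north 3.4 cos 302° = 1.80
Net displacement: -3.05 east, 19.08 north. Direction back to start is (3.05, -19.08): bearing = atan2(3.05, -19.08) mod 360° = 170.91° ≈ 171°.

171°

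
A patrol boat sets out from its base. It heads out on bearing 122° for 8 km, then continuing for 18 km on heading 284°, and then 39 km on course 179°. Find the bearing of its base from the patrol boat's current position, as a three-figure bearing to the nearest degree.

014°

Leg 1 (122°, 8 km): east 8 sin 122° = 6.78, north 8 cos 122° = -4.24
Leg 2 (284°, 18 km): east 18 sin 284° = -17.47, north 18 cos 284° = 4.35
Leg 3 (179°, 39 km): east 39 sin 179° = 0.68, north 39 cos 179° = -38.99
Net displacement: -10.00 east, -38.88 north. Direction back to start is (10.00, 38.88): bearing = atan2(10.00, 38.88) mod 360° = 14.42° ≈ 014°.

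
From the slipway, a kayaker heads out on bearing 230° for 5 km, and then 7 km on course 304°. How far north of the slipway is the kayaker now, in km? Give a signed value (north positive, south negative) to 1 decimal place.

Leg 1 (230°, 5 km): east 5 sin 230° = -3.83, north 5 cos 230° = -3.21
Leg 2 (304°, 7 km): east 7 sin 304° = -5.80, north 7 cos 304° = 3.91
Net north component: 0.70 km.

0.7 km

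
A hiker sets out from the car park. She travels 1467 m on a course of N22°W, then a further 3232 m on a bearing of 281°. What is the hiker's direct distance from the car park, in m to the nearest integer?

4215 m

Leg 1 (N22°W, 1467 m): east 1467 sin 338° = -549.55, north 1467 cos 338° = 1360.18
Leg 2 (281°, 3232 m): east 3232 sin 281° = -3172.62, north 3232 cos 281° = 616.69
Net: -3722.17 east, 1976.87 north. Distance = √((-3722.17)² + (1976.87)²) = 4214.565 m.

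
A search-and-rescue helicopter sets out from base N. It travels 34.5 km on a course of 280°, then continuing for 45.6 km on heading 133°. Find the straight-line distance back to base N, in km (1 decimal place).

25.1 km

Leg 1 (280°, 34.5 km): east 34.5 sin 280° = -33.98, north 34.5 cos 280° = 5.99
Leg 2 (133°, 45.6 km): east 45.6 sin 133° = 33.35, north 45.6 cos 133° = -31.10
Net: -0.63 east, -25.11 north. Distance = √((-0.63)² + (-25.11)²) = 25.116 km.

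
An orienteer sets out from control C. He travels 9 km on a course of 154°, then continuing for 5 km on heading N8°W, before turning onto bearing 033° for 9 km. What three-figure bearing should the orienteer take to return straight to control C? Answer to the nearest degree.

Leg 1 (154°, 9 km): east 9 sin 154° = 3.95, north 9 cos 154° = -8.09
Leg 2 (N8°W, 5 km): east 5 sin 352° = -0.70, north 5 cos 352° = 4.95
Leg 3 (033°, 9 km): east 9 sin 33° = 4.90, north 9 cos 33° = 7.55
Net displacement: 8.15 east, 4.41 north. Direction back to start is (-8.15, -4.41): bearing = atan2(-8.15, -4.41) mod 360° = 241.58° ≈ 242°.

242°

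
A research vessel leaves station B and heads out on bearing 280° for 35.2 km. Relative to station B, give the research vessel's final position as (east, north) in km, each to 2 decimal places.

Leg 1 (280°, 35.2 km): east 35.2 sin 280° = -34.67, north 35.2 cos 280° = 6.11
Summing: -34.67 km east, 6.11 km north → (-34.67, 6.11).

(-34.67, 6.11)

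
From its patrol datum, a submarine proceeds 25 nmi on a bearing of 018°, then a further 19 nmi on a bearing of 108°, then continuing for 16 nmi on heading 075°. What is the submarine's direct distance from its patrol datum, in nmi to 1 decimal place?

46.8 nmi

Leg 1 (018°, 25 nmi): east 25 sin 18° = 7.73, north 25 cos 18° = 23.78
Leg 2 (108°, 19 nmi): east 19 sin 108° = 18.07, north 19 cos 108° = -5.87
Leg 3 (075°, 16 nmi): east 16 sin 75° = 15.45, north 16 cos 75° = 4.14
Net: 41.25 east, 22.05 north. Distance = √((41.25)² + (22.05)²) = 46.772 nmi.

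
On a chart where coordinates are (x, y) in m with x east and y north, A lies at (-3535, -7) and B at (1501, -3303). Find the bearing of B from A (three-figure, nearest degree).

123°

Δeast = 1501 − -3535 = 5036.00; Δnorth = -3303 − -7 = -3296.00.
Bearing = atan2(Δeast, Δnorth) mod 360° = 123.20° ≈ 123°.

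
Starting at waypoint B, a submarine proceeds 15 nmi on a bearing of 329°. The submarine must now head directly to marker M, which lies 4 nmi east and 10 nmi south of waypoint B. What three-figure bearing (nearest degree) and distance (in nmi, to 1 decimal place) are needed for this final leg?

153°, 25.7 nmi

Leg 1 (329°, 15 nmi): east 15 sin 329° = -7.73, north 15 cos 329° = 12.86
Current position: (-7.73, 12.86). Target: (4, -10). Remaining: Δeast = 11.73, Δnorth = -22.86.
Bearing = atan2(11.73, -22.86) mod 360° = 152.84°; distance = √((11.73)² + (-22.86)²) = 25.690 nmi.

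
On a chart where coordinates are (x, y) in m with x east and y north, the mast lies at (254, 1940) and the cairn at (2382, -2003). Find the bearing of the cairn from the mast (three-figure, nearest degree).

Δeast = 2382 − 254 = 2128.00; Δnorth = -2003 − 1940 = -3943.00.
Bearing = atan2(Δeast, Δnorth) mod 360° = 151.64° ≈ 152°.

152°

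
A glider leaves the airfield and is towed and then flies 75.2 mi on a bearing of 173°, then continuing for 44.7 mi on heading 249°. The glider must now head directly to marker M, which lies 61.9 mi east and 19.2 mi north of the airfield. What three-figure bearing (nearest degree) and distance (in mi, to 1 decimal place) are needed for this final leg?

Leg 1 (173°, 75.2 mi): east 75.2 sin 173° = 9.16, north 75.2 cos 173° = -74.64
Leg 2 (249°, 44.7 mi): east 44.7 sin 249° = -41.73, north 44.7 cos 249° = -16.02
Current position: (-32.57, -90.66). Target: (61.9, 19.2). Remaining: Δeast = 94.47, Δnorth = 109.86.
Bearing = atan2(94.47, 109.86) mod 360° = 40.69°; distance = √((94.47)² + (109.86)²) = 144.889 mi.

041°, 144.9 mi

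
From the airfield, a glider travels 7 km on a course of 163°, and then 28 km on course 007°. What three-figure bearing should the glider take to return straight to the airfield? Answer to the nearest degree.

195°

Leg 1 (163°, 7 km): east 7 sin 163° = 2.05, north 7 cos 163° = -6.69
Leg 2 (007°, 28 km): east 28 sin 7° = 3.41, north 28 cos 7° = 27.79
Net displacement: 5.46 east, 21.10 north. Direction back to start is (-5.46, -21.10): bearing = atan2(-5.46, -21.10) mod 360° = 194.51° ≈ 195°.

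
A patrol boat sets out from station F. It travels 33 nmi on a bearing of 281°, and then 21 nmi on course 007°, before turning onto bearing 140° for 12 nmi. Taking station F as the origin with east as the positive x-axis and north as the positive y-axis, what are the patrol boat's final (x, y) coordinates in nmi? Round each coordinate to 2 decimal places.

Leg 1 (281°, 33 nmi): east 33 sin 281° = -32.39, north 33 cos 281° = 6.30
Leg 2 (007°, 21 nmi): east 21 sin 7° = 2.56, north 21 cos 7° = 20.84
Leg 3 (140°, 12 nmi): east 12 sin 140° = 7.71, north 12 cos 140° = -9.19
Summing: -22.12 nmi east, 17.95 nmi north → (-22.12, 17.95).

(-22.12, 17.95)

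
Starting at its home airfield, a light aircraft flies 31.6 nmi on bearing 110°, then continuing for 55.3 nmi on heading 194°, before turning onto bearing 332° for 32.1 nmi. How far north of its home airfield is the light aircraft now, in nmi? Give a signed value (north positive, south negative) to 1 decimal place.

-36.1 nmi

Leg 1 (110°, 31.6 nmi): east 31.6 sin 110° = 29.69, north 31.6 cos 110° = -10.81
Leg 2 (194°, 55.3 nmi): east 55.3 sin 194° = -13.38, north 55.3 cos 194° = -53.66
Leg 3 (332°, 32.1 nmi): east 32.1 sin 332° = -15.07, north 32.1 cos 332° = 28.34
Net north component: -36.12 nmi.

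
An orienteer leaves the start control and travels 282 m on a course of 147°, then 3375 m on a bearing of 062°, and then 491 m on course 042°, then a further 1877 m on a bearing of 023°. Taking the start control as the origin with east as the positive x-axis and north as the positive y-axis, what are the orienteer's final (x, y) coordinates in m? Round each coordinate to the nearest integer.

Leg 1 (147°, 282 m): east 282 sin 147° = 153.59, north 282 cos 147° = -236.51
Leg 2 (062°, 3375 m): east 3375 sin 62° = 2979.95, north 3375 cos 62° = 1584.47
Leg 3 (042°, 491 m): east 491 sin 42° = 328.54, north 491 cos 42° = 364.88
Leg 4 (023°, 1877 m): east 1877 sin 23° = 733.40, north 1877 cos 23° = 1727.79
Summing: 4195.48 m east, 3440.63 m north → (4195, 3441).

(4195, 3441)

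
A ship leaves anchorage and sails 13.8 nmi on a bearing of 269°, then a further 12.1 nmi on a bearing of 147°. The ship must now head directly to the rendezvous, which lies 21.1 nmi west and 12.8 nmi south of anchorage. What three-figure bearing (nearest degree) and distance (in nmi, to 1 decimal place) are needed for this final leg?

Leg 1 (269°, 13.8 nmi): east 13.8 sin 269° = -13.80, north 13.8 cos 269° = -0.24
Leg 2 (147°, 12.1 nmi): east 12.1 sin 147° = 6.59, north 12.1 cos 147° = -10.15
Current position: (-7.21, -10.39). Target: (-21.1, -12.8). Remaining: Δeast = -13.89, Δnorth = -2.41.
Bearing = atan2(-13.89, -2.41) mod 360° = 260.15°; distance = √((-13.89)² + (-2.41)²) = 14.100 nmi.

260°, 14.1 nmi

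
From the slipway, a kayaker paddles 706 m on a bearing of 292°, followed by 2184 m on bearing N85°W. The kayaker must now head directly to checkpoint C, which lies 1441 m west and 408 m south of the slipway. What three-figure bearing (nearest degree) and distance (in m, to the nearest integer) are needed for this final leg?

122°, 1635 m

Leg 1 (292°, 706 m): east 706 sin 292° = -654.59, north 706 cos 292° = 264.47
Leg 2 (N85°W, 2184 m): east 2184 sin 275° = -2175.69, north 2184 cos 275° = 190.35
Current position: (-2830.28, 454.82). Target: (-1441, -408). Remaining: Δeast = 1389.28, Δnorth = -862.82.
Bearing = atan2(1389.28, -862.82) mod 360° = 121.84°; distance = √((1389.28)² + (-862.82)²) = 1635.408 m.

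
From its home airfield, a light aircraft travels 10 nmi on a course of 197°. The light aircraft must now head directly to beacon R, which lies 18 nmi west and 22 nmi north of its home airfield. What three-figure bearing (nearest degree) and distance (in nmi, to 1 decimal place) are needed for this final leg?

334°, 35.0 nmi

Leg 1 (197°, 10 nmi): east 10 sin 197° = -2.92, north 10 cos 197° = -9.56
Current position: (-2.92, -9.56). Target: (-18, 22). Remaining: Δeast = -15.08, Δnorth = 31.56.
Bearing = atan2(-15.08, 31.56) mod 360° = 334.47°; distance = √((-15.08)² + (31.56)²) = 34.979 nmi.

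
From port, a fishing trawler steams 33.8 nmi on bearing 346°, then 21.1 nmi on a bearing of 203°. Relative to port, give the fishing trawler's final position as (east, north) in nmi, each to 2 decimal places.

Leg 1 (346°, 33.8 nmi): east 33.8 sin 346° = -8.18, north 33.8 cos 346° = 32.80
Leg 2 (203°, 21.1 nmi): east 21.1 sin 203° = -8.24, north 21.1 cos 203° = -19.42
Summing: -16.42 nmi east, 13.37 nmi north → (-16.42, 13.37).

(-16.42, 13.37)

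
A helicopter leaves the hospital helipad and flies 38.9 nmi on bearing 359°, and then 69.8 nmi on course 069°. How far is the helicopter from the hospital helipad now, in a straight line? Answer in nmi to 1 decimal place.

90.8 nmi

Leg 1 (359°, 38.9 nmi): east 38.9 sin 359° = -0.68, north 38.9 cos 359° = 38.89
Leg 2 (069°, 69.8 nmi): east 69.8 sin 69° = 65.16, north 69.8 cos 69° = 25.01
Net: 64.49 east, 63.91 north. Distance = √((64.49)² + (63.91)²) = 90.789 nmi.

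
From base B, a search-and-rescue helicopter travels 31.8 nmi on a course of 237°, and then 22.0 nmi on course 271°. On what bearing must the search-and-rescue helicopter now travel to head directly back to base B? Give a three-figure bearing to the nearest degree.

071°

Leg 1 (237°, 31.8 nmi): east 31.8 sin 237° = -26.67, north 31.8 cos 237° = -17.32
Leg 2 (271°, 22.0 nmi): east 22.0 sin 271° = -22.00, north 22.0 cos 271° = 0.38
Net displacement: -48.67 east, -16.94 north. Direction back to start is (48.67, 16.94): bearing = atan2(48.67, 16.94) mod 360° = 70.81° ≈ 071°.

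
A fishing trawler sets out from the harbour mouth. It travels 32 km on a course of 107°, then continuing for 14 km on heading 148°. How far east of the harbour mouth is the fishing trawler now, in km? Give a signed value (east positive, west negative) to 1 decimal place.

38.0 km

Leg 1 (107°, 32 km): east 32 sin 107° = 30.60, north 32 cos 107° = -9.36
Leg 2 (148°, 14 km): east 14 sin 148° = 7.42, north 14 cos 148° = -11.87
Net east component: 38.02 km.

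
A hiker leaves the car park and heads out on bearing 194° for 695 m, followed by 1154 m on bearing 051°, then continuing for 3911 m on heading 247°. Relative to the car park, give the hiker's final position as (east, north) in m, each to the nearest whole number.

(-2871, -1476)

Leg 1 (194°, 695 m): east 695 sin 194° = -168.14, north 695 cos 194° = -674.36
Leg 2 (051°, 1154 m): east 1154 sin 51° = 896.83, north 1154 cos 51° = 726.24
Leg 3 (247°, 3911 m): east 3911 sin 247° = -3600.09, north 3911 cos 247° = -1528.15
Summing: -2871.40 m east, -1476.27 m north → (-2871, -1476).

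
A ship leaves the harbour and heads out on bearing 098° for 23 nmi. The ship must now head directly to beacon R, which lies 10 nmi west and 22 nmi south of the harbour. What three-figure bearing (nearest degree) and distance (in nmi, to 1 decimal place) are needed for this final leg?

Leg 1 (098°, 23 nmi): east 23 sin 98° = 22.78, north 23 cos 98° = -3.20
Current position: (22.78, -3.20). Target: (-10, -22). Remaining: Δeast = -32.78, Δnorth = -18.80.
Bearing = atan2(-32.78, -18.80) mod 360° = 240.16°; distance = √((-32.78)² + (-18.80)²) = 37.785 nmi.

240°, 37.8 nmi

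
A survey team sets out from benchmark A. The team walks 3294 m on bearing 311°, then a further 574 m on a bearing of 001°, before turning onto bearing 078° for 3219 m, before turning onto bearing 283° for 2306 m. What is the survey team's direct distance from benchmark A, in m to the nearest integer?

Leg 1 (311°, 3294 m): east 3294 sin 311° = -2486.01, north 3294 cos 311° = 2161.06
Leg 2 (001°, 574 m): east 574 sin 1° = 10.02, north 574 cos 1° = 573.91
Leg 3 (078°, 3219 m): east 3219 sin 78° = 3148.66, north 3219 cos 78° = 669.27
Leg 4 (283°, 2306 m): east 2306 sin 283° = -2246.90, north 2306 cos 283° = 518.74
Net: -1574.24 east, 3922.98 north. Distance = √((-1574.24)² + (3922.98)²) = 4227.051 m.

4227 m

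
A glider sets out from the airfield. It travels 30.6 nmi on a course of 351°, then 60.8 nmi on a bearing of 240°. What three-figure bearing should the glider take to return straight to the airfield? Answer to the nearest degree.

Leg 1 (351°, 30.6 nmi): east 30.6 sin 351° = -4.79, north 30.6 cos 351° = 30.22
Leg 2 (240°, 60.8 nmi): east 60.8 sin 240° = -52.65, north 60.8 cos 240° = -30.40
Net displacement: -57.44 east, -0.18 north. Direction back to start is (57.44, 0.18): bearing = atan2(57.44, 0.18) mod 360° = 89.82° ≈ 090°.

090°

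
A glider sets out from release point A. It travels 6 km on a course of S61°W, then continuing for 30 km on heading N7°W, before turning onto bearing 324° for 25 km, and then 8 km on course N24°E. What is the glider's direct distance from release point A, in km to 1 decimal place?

Leg 1 (S61°W, 6 km): east 6 sin 241° = -5.25, north 6 cos 241° = -2.91
Leg 2 (N7°W, 30 km): east 30 sin 353° = -3.66, north 30 cos 353° = 29.78
Leg 3 (324°, 25 km): east 25 sin 324° = -14.69, north 25 cos 324° = 20.23
Leg 4 (N24°E, 8 km): east 8 sin 24° = 3.25, north 8 cos 24° = 7.31
Net: -20.34 east, 54.40 north. Distance = √((-20.34)² + (54.40)²) = 58.081 km.

58.1 km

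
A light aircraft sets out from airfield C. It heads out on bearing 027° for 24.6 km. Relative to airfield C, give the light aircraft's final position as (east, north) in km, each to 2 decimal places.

(11.17, 21.92)

Leg 1 (027°, 24.6 km): east 24.6 sin 27° = 11.17, north 24.6 cos 27° = 21.92
Summing: 11.17 km east, 21.92 km north → (11.17, 21.92).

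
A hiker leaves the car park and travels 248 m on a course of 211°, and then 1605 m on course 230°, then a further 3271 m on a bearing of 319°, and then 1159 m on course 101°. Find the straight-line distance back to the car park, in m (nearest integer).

Leg 1 (211°, 248 m): east 248 sin 211° = -127.73, north 248 cos 211° = -212.58
Leg 2 (230°, 1605 m): east 1605 sin 230° = -1229.50, north 1605 cos 230° = -1031.67
Leg 3 (319°, 3271 m): east 3271 sin 319° = -2145.97, north 3271 cos 319° = 2468.66
Leg 4 (101°, 1159 m): east 1159 sin 101° = 1137.71, north 1159 cos 101° = -221.15
Net: -2365.49 east, 1003.26 north. Distance = √((-2365.49)² + (1003.26)²) = 2569.452 m.

2569 m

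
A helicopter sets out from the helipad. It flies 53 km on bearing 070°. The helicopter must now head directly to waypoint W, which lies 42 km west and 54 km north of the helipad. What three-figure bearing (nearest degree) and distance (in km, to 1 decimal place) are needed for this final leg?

291°, 98.6 km

Leg 1 (070°, 53 km): east 53 sin 70° = 49.80, north 53 cos 70° = 18.13
Current position: (49.80, 18.13). Target: (-42, 54). Remaining: Δeast = -91.80, Δnorth = 35.87.
Bearing = atan2(-91.80, 35.87) mod 360° = 291.34°; distance = √((-91.80)² + (35.87)²) = 98.564 km.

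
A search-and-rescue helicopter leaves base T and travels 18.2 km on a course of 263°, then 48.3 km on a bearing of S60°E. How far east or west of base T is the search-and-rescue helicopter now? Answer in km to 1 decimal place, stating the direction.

23.8 km east

Leg 1 (263°, 18.2 km): east 18.2 sin 263° = -18.06, north 18.2 cos 263° = -2.22
Leg 2 (S60°E, 48.3 km): east 48.3 sin 120° = 41.83, north 48.3 cos 120° = -24.15
Net east component: 23.76 km.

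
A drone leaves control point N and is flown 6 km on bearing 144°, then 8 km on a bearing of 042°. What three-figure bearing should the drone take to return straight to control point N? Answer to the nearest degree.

263°

Leg 1 (144°, 6 km): east 6 sin 144° = 3.53, north 6 cos 144° = -4.85
Leg 2 (042°, 8 km): east 8 sin 42° = 5.35, north 8 cos 42° = 5.95
Net displacement: 8.88 east, 1.09 north. Direction back to start is (-8.88, -1.09): bearing = atan2(-8.88, -1.09) mod 360° = 263.00° ≈ 263°.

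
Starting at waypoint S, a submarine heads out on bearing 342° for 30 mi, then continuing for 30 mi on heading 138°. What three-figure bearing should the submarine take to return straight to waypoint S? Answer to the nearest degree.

Leg 1 (342°, 30 mi): east 30 sin 342° = -9.27, north 30 cos 342° = 28.53
Leg 2 (138°, 30 mi): east 30 sin 138° = 20.07, north 30 cos 138° = -22.29
Net displacement: 10.80 east, 6.24 north. Direction back to start is (-10.80, -6.24): bearing = atan2(-10.80, -6.24) mod 360° = 240.00° ≈ 240°.

240°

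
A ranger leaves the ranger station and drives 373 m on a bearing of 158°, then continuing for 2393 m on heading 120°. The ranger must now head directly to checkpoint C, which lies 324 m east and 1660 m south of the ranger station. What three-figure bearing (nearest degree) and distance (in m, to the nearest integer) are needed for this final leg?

266°, 1892 m

Leg 1 (158°, 373 m): east 373 sin 158° = 139.73, north 373 cos 158° = -345.84
Leg 2 (120°, 2393 m): east 2393 sin 120° = 2072.40, north 2393 cos 120° = -1196.50
Current position: (2212.13, -1542.34). Target: (324, -1660). Remaining: Δeast = -1888.13, Δnorth = -117.66.
Bearing = atan2(-1888.13, -117.66) mod 360° = 266.43°; distance = √((-1888.13)² + (-117.66)²) = 1891.790 m.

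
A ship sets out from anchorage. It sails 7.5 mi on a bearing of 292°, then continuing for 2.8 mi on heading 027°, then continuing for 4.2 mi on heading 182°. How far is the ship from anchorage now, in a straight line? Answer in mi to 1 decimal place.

Leg 1 (292°, 7.5 mi): east 7.5 sin 292° = -6.95, north 7.5 cos 292° = 2.81
Leg 2 (027°, 2.8 mi): east 2.8 sin 27° = 1.27, north 2.8 cos 27° = 2.49
Leg 3 (182°, 4.2 mi): east 4.2 sin 182° = -0.15, north 4.2 cos 182° = -4.20
Net: -5.83 east, 1.11 north. Distance = √((-5.83)² + (1.11)²) = 5.933 mi.

5.9 mi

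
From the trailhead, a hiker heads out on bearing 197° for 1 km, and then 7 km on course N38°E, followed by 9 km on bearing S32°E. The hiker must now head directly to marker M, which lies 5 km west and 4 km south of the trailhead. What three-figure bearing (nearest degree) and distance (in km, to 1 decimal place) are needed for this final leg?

Leg 1 (197°, 1 km): east 1 sin 197° = -0.29, north 1 cos 197° = -0.96
Leg 2 (N38°E, 7 km): east 7 sin 38° = 4.31, north 7 cos 38° = 5.52
Leg 3 (S32°E, 9 km): east 9 sin 148° = 4.77, north 9 cos 148° = -7.63
Current position: (8.79, -3.07). Target: (-5, -4). Remaining: Δeast = -13.79, Δnorth = -0.93.
Bearing = atan2(-13.79, -0.93) mod 360° = 266.15°; distance = √((-13.79)² + (-0.93)²) = 13.818 km.

266°, 13.8 km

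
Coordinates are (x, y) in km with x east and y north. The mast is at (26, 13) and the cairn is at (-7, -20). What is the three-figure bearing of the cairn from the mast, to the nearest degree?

Δeast = -7 − 26 = -33.00; Δnorth = -20 − 13 = -33.00.
Bearing = atan2(Δeast, Δnorth) mod 360° = 225.00° ≈ 225°.

225°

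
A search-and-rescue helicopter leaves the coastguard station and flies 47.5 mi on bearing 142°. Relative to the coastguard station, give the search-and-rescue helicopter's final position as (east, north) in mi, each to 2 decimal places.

(29.24, -37.43)

Leg 1 (142°, 47.5 mi): east 47.5 sin 142° = 29.24, north 47.5 cos 142° = -37.43
Summing: 29.24 mi east, -37.43 mi north → (29.24, -37.43).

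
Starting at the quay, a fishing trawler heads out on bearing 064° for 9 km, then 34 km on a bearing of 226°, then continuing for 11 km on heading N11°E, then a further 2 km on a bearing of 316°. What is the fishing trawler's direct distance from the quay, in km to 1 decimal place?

17.3 km

Leg 1 (064°, 9 km): east 9 sin 64° = 8.09, north 9 cos 64° = 3.95
Leg 2 (226°, 34 km): east 34 sin 226° = -24.46, north 34 cos 226° = -23.62
Leg 3 (N11°E, 11 km): east 11 sin 11° = 2.10, north 11 cos 11° = 10.80
Leg 4 (316°, 2 km): east 2 sin 316° = -1.39, north 2 cos 316° = 1.44
Net: -15.66 east, -7.44 north. Distance = √((-15.66)² + (-7.44)²) = 17.335 km.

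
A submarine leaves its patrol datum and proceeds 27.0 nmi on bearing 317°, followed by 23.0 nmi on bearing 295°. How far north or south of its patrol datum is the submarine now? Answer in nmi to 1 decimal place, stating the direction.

29.5 nmi north

Leg 1 (317°, 27.0 nmi): east 27.0 sin 317° = -18.41, north 27.0 cos 317° = 19.75
Leg 2 (295°, 23.0 nmi): east 23.0 sin 295° = -20.85, north 23.0 cos 295° = 9.72
Net north component: 29.47 nmi.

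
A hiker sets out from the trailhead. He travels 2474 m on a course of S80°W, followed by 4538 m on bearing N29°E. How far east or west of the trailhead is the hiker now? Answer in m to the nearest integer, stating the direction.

236 m west

Leg 1 (S80°W, 2474 m): east 2474 sin 260° = -2436.41, north 2474 cos 260° = -429.61
Leg 2 (N29°E, 4538 m): east 4538 sin 29° = 2200.07, north 4538 cos 29° = 3969.02
Net east component: -236.35 m.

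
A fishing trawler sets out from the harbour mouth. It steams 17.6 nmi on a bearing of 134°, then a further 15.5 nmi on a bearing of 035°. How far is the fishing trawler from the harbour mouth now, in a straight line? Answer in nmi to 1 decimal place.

Leg 1 (134°, 17.6 nmi): east 17.6 sin 134° = 12.66, north 17.6 cos 134° = -12.23
Leg 2 (035°, 15.5 nmi): east 15.5 sin 35° = 8.89, north 15.5 cos 35° = 12.70
Net: 21.55 east, 0.47 north. Distance = √((21.55)² + (0.47)²) = 21.556 nmi.

21.6 nmi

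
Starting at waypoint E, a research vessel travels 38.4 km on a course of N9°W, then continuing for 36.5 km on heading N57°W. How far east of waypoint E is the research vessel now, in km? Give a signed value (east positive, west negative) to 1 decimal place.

-36.6 km

Leg 1 (N9°W, 38.4 km): east 38.4 sin 351° = -6.01, north 38.4 cos 351° = 37.93
Leg 2 (N57°W, 36.5 km): east 36.5 sin 303° = -30.61, north 36.5 cos 303° = 19.88
Net east component: -36.62 km.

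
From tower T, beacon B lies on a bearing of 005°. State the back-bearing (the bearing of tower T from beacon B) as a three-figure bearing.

185°

Back-bearing = 005° + 180° = 185°.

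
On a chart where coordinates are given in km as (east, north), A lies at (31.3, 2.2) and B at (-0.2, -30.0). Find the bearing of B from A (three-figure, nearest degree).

224°

Δeast = -0.2 − 31.3 = -31.50; Δnorth = -30.0 − 2.2 = -32.20.
Bearing = atan2(Δeast, Δnorth) mod 360° = 224.37° ≈ 224°.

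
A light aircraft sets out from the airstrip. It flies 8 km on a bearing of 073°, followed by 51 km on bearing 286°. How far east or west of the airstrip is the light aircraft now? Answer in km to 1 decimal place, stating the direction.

41.4 km west

Leg 1 (073°, 8 km): east 8 sin 73° = 7.65, north 8 cos 73° = 2.34
Leg 2 (286°, 51 km): east 51 sin 286° = -49.02, north 51 cos 286° = 14.06
Net east component: -41.37 km.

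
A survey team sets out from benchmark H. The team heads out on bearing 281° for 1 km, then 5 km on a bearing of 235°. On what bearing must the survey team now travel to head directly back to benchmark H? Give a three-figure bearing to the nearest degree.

062°

Leg 1 (281°, 1 km): east 1 sin 281° = -0.98, north 1 cos 281° = 0.19
Leg 2 (235°, 5 km): east 5 sin 235° = -4.10, north 5 cos 235° = -2.87
Net displacement: -5.08 east, -2.68 north. Direction back to start is (5.08, 2.68): bearing = atan2(5.08, 2.68) mod 360° = 62.20° ≈ 062°.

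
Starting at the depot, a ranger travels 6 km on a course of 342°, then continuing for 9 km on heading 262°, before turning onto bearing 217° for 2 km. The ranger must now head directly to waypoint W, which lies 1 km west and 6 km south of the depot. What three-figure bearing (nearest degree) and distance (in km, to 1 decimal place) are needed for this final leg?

Leg 1 (342°, 6 km): east 6 sin 342° = -1.85, north 6 cos 342° = 5.71
Leg 2 (262°, 9 km): east 9 sin 262° = -8.91, north 9 cos 262° = -1.25
Leg 3 (217°, 2 km): east 2 sin 217° = -1.20, north 2 cos 217° = -1.60
Current position: (-11.97, 2.86). Target: (-1, -6). Remaining: Δeast = 10.97, Δnorth = -8.86.
Bearing = atan2(10.97, -8.86) mod 360° = 128.91°; distance = √((10.97)² + (-8.86)²) = 14.099 km.

129°, 14.1 km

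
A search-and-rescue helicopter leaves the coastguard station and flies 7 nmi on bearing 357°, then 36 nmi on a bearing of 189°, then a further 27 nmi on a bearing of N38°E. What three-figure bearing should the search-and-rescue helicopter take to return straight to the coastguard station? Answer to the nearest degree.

Leg 1 (357°, 7 nmi): east 7 sin 357° = -0.37, north 7 cos 357° = 6.99
Leg 2 (189°, 36 nmi): east 36 sin 189° = -5.63, north 36 cos 189° = -35.56
Leg 3 (N38°E, 27 nmi): east 27 sin 38° = 16.62, north 27 cos 38° = 21.28
Net displacement: 10.62 east, -7.29 north. Direction back to start is (-10.62, 7.29): bearing = atan2(-10.62, 7.29) mod 360° = 304.46° ≈ 304°.

304°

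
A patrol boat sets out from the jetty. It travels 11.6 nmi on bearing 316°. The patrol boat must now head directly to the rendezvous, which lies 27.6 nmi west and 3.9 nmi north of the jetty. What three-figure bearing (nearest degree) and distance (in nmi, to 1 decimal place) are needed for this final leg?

Leg 1 (316°, 11.6 nmi): east 11.6 sin 316° = -8.06, north 11.6 cos 316° = 8.34
Current position: (-8.06, 8.34). Target: (-27.6, 3.9). Remaining: Δeast = -19.54, Δnorth = -4.44.
Bearing = atan2(-19.54, -4.44) mod 360° = 257.19°; distance = √((-19.54)² + (-4.44)²) = 20.041 nmi.

257°, 20.0 nmi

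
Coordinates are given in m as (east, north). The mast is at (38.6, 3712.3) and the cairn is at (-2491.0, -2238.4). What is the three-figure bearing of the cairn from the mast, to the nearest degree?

203°

Δeast = -2491.0 − 38.6 = -2529.60; Δnorth = -2238.4 − 3712.3 = -5950.70.
Bearing = atan2(Δeast, Δnorth) mod 360° = 203.03° ≈ 203°.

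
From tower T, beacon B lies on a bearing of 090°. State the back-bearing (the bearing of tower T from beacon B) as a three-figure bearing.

Back-bearing = 090° + 180° = 270°.

270°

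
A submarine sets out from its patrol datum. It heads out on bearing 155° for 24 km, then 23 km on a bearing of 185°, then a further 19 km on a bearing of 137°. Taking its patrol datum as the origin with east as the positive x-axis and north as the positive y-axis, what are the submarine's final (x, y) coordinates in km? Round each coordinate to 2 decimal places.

(21.10, -58.56)

Leg 1 (155°, 24 km): east 24 sin 155° = 10.14, north 24 cos 155° = -21.75
Leg 2 (185°, 23 km): east 23 sin 185° = -2.00, north 23 cos 185° = -22.91
Leg 3 (137°, 19 km): east 19 sin 137° = 12.96, north 19 cos 137° = -13.90
Summing: 21.10 km east, -58.56 km north → (21.10, -58.56).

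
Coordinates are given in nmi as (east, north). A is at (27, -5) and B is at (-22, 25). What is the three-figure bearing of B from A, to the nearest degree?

301°

Δeast = -22 − 27 = -49.00; Δnorth = 25 − -5 = 30.00.
Bearing = atan2(Δeast, Δnorth) mod 360° = 301.48° ≈ 301°.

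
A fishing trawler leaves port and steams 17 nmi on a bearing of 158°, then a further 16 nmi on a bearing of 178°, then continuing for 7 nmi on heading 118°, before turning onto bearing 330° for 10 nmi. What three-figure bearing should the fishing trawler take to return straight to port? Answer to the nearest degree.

343°

Leg 1 (158°, 17 nmi): east 17 sin 158° = 6.37, north 17 cos 158° = -15.76
Leg 2 (178°, 16 nmi): east 16 sin 178° = 0.56, north 16 cos 178° = -15.99
Leg 3 (118°, 7 nmi): east 7 sin 118° = 6.18, north 7 cos 118° = -3.29
Leg 4 (330°, 10 nmi): east 10 sin 330° = -5.00, north 10 cos 330° = 8.66
Net displacement: 8.11 east, -26.38 north. Direction back to start is (-8.11, 26.38): bearing = atan2(-8.11, 26.38) mod 360° = 342.92° ≈ 343°.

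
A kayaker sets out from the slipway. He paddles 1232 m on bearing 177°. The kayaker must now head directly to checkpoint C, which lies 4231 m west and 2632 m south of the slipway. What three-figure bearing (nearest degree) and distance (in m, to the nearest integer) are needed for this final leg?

252°, 4518 m

Leg 1 (177°, 1232 m): east 1232 sin 177° = 64.48, north 1232 cos 177° = -1230.31
Current position: (64.48, -1230.31). Target: (-4231, -2632). Remaining: Δeast = -4295.48, Δnorth = -1401.69.
Bearing = atan2(-4295.48, -1401.69) mod 360° = 251.93°; distance = √((-4295.48)² + (-1401.69)²) = 4518.391 m.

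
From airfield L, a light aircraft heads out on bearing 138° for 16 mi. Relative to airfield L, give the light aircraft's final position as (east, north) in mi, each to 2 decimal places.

Leg 1 (138°, 16 mi): east 16 sin 138° = 10.71, north 16 cos 138° = -11.89
Summing: 10.71 mi east, -11.89 mi north → (10.71, -11.89).

(10.71, -11.89)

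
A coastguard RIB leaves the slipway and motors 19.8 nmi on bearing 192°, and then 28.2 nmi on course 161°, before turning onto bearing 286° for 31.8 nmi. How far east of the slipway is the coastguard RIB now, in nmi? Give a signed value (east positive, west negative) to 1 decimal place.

-25.5 nmi

Leg 1 (192°, 19.8 nmi): east 19.8 sin 192° = -4.12, north 19.8 cos 192° = -19.37
Leg 2 (161°, 28.2 nmi): east 28.2 sin 161° = 9.18, north 28.2 cos 161° = -26.66
Leg 3 (286°, 31.8 nmi): east 31.8 sin 286° = -30.57, north 31.8 cos 286° = 8.77
Net east component: -25.50 nmi.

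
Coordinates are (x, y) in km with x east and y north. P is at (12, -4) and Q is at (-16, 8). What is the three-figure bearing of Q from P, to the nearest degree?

Δeast = -16 − 12 = -28.00; Δnorth = 8 − -4 = 12.00.
Bearing = atan2(Δeast, Δnorth) mod 360° = 293.20° ≈ 293°.

293°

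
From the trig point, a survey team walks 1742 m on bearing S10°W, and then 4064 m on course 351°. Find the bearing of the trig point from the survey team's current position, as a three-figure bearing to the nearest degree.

Leg 1 (S10°W, 1742 m): east 1742 sin 190° = -302.50, north 1742 cos 190° = -1715.54
Leg 2 (351°, 4064 m): east 4064 sin 351° = -635.75, north 4064 cos 351° = 4013.97
Net displacement: -938.24 east, 2298.43 north. Direction back to start is (938.24, -2298.43): bearing = atan2(938.24, -2298.43) mod 360° = 157.79° ≈ 158°.

158°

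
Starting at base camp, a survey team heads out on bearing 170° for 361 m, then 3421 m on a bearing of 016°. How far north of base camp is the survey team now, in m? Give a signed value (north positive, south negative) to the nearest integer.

2933 m

Leg 1 (170°, 361 m): east 361 sin 170° = 62.69, north 361 cos 170° = -355.52
Leg 2 (016°, 3421 m): east 3421 sin 16° = 942.96, north 3421 cos 16° = 3288.48
Net north component: 2932.96 m.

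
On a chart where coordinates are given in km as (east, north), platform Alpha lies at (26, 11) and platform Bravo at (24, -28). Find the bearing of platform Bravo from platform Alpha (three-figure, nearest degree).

Δeast = 24 − 26 = -2.00; Δnorth = -28 − 11 = -39.00.
Bearing = atan2(Δeast, Δnorth) mod 360° = 182.94° ≈ 183°.

183°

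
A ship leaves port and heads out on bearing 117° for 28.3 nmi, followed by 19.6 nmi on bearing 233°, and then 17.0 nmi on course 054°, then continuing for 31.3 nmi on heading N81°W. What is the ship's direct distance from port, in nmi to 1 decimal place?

12.4 nmi

Leg 1 (117°, 28.3 nmi): east 28.3 sin 117° = 25.22, north 28.3 cos 117° = -12.85
Leg 2 (233°, 19.6 nmi): east 19.6 sin 233° = -15.65, north 19.6 cos 233° = -11.80
Leg 3 (054°, 17.0 nmi): east 17.0 sin 54° = 13.75, north 17.0 cos 54° = 9.99
Leg 4 (N81°W, 31.3 nmi): east 31.3 sin 279° = -30.91, north 31.3 cos 279° = 4.90
Net: -7.60 east, -9.75 north. Distance = √((-7.60)² + (-9.75)²) = 12.365 nmi.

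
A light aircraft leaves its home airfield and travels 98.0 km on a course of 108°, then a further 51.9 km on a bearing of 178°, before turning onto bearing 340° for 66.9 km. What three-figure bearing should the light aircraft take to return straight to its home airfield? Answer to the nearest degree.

Leg 1 (108°, 98.0 km): east 98.0 sin 108° = 93.20, north 98.0 cos 108° = -30.28
Leg 2 (178°, 51.9 km): east 51.9 sin 178° = 1.81, north 51.9 cos 178° = -51.87
Leg 3 (340°, 66.9 km): east 66.9 sin 340° = -22.88, north 66.9 cos 340° = 62.87
Net displacement: 72.13 east, -19.29 north. Direction back to start is (-72.13, 19.29): bearing = atan2(-72.13, 19.29) mod 360° = 284.97° ≈ 285°.

285°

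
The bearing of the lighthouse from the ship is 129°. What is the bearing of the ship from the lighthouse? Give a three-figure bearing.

309°

Back-bearing = 129° + 180° = 309°.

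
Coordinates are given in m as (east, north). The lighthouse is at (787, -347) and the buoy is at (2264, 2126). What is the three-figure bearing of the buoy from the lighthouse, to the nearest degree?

031°

Δeast = 2264 − 787 = 1477.00; Δnorth = 2126 − -347 = 2473.00.
Bearing = atan2(Δeast, Δnorth) mod 360° = 30.85° ≈ 031°.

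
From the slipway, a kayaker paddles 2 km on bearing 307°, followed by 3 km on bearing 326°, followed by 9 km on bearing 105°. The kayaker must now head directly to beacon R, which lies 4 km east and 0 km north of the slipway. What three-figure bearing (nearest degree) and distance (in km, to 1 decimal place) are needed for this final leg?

Leg 1 (307°, 2 km): east 2 sin 307° = -1.60, north 2 cos 307° = 1.20
Leg 2 (326°, 3 km): east 3 sin 326° = -1.68, north 3 cos 326° = 2.49
Leg 3 (105°, 9 km): east 9 sin 105° = 8.69, north 9 cos 105° = -2.33
Current position: (5.42, 1.36). Target: (4, 0). Remaining: Δeast = -1.42, Δnorth = -1.36.
Bearing = atan2(-1.42, -1.36) mod 360° = 226.18°; distance = √((-1.42)² + (-1.36)²) = 1.966 km.

226°, 2.0 km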